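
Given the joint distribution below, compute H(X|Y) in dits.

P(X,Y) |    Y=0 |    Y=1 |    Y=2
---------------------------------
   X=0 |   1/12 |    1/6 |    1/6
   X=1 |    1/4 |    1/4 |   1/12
0.2723 dits

Using the chain rule: H(X|Y) = H(X,Y) - H(Y)

First, compute H(X,Y) = 0.7403 dits

Marginal P(Y) = (1/3, 5/12, 1/4)
H(Y) = 0.4680 dits

H(X|Y) = H(X,Y) - H(Y) = 0.7403 - 0.4680 = 0.2723 dits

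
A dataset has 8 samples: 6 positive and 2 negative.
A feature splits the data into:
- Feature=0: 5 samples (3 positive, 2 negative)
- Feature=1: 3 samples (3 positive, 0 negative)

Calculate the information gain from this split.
0.2044 bits

Information Gain = H(Y) - H(Y|Feature)

Before split:
P(positive) = 6/8 = 0.7500
H(Y) = 0.8113 bits

After split:
Feature=0: H = 0.9710 bits (weight = 5/8)
Feature=1: H = 0.0000 bits (weight = 3/8)
H(Y|Feature) = (5/8)×0.9710 + (3/8)×0.0000 = 0.6068 bits

Information Gain = 0.8113 - 0.6068 = 0.2044 bits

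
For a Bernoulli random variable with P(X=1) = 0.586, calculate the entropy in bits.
0.9786 bits

The binary entropy function is:
H(p) = -p log(p) - (1-p) log(1-p)

H(0.586) = -0.586 × log_2(0.586) - 0.414 × log_2(0.414)
H(0.586) = 0.9786 bits

Note: Binary entropy is maximized at p=0.5 (H=1 bit) and minimized at p=0 or p=1 (H=0).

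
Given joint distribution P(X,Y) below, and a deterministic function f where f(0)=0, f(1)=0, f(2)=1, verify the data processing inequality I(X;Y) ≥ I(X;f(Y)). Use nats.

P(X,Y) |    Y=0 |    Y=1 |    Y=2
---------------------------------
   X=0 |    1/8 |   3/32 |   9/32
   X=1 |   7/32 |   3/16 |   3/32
I(X;Y) = 0.0779, I(X;f(Y)) = 0.0776, inequality holds: 0.0779 ≥ 0.0776

Data Processing Inequality: For any Markov chain X → Y → Z, we have I(X;Y) ≥ I(X;Z).

Here Z = f(Y) is a deterministic function of Y, forming X → Y → Z.

Original I(X;Y) = 0.0779 nats

After applying f:
P(X,Z) where Z=f(Y):
- P(X,Z=0) = P(X,Y=0) + P(X,Y=1)
- P(X,Z=1) = P(X,Y=2)

I(X;Z) = I(X;f(Y)) = 0.0776 nats

Verification: 0.0779 ≥ 0.0776 ✓

Information cannot be created by processing; the function f can only lose information about X.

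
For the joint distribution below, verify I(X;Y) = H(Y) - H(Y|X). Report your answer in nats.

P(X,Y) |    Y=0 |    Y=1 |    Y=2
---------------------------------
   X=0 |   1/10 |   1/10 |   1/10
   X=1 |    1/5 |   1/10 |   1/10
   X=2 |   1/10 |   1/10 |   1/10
I(X;Y) = 0.0138 nats

Mutual information has multiple equivalent forms:
- I(X;Y) = H(X) - H(X|Y)
- I(X;Y) = H(Y) - H(Y|X)
- I(X;Y) = H(X) + H(Y) - H(X,Y)

Computing all quantities:
H(X) = 1.0889, H(Y) = 1.0889, H(X,Y) = 2.1640
H(X|Y) = 1.0751, H(Y|X) = 1.0751

Verification:
H(X) - H(X|Y) = 1.0889 - 1.0751 = 0.0138
H(Y) - H(Y|X) = 1.0889 - 1.0751 = 0.0138
H(X) + H(Y) - H(X,Y) = 1.0889 + 1.0889 - 2.1640 = 0.0138

All forms give I(X;Y) = 0.0138 nats. ✓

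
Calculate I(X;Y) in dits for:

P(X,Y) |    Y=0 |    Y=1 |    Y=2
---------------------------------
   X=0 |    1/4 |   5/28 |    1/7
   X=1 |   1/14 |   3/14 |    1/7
0.0191 dits

Mutual information: I(X;Y) = H(X) + H(Y) - H(X,Y)

Marginals:
P(X) = (4/7, 3/7), H(X) = 0.2966 dits
P(Y) = (9/28, 11/28, 2/7), H(Y) = 0.4733 dits

Joint entropy: H(X,Y) = 0.7508 dits

I(X;Y) = 0.2966 + 0.4733 - 0.7508 = 0.0191 dits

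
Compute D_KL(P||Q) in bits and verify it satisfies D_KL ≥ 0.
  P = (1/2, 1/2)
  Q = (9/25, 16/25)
0.0589 bits

KL divergence satisfies the Gibbs inequality: D_KL(P||Q) ≥ 0 for all distributions P, Q.

D_KL(P||Q) = Σ p(x) log(p(x)/q(x))
Term by term:
  x=0: 1/2 × log_2[(1/2)/(9/25)] = 0.2370
  x=1: 1/2 × log_2[(1/2)/(16/25)] = -0.1781
D_KL(P||Q) = 0.0589 bits

D_KL(P||Q) = 0.0589 ≥ 0 ✓

This non-negativity is a fundamental property: relative entropy cannot be negative because it measures how different Q is from P.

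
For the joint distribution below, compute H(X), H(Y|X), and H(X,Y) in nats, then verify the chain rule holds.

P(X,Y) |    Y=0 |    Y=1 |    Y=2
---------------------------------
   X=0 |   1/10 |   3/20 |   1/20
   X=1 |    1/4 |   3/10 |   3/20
H(X,Y) = 1.6569, H(X) = 0.6109, H(Y|X) = 1.0461 (all in nats)

Chain rule: H(X,Y) = H(X) + H(Y|X)

Left side — joint entropy directly:
H(X,Y) = -Σ p(x,y) log p(x,y) = 1.6569 nats

Right side — compute H(Y|X) from the conditional distributions:
P(X) = (3/10, 7/10), so H(X) = 0.6109 nats
H(Y|X) = Σ_x P(X=x) · H(Y|X=x):
  P(Y|X=0) = (1/3, 1/2, 1/6), H(Y|X=0) = 1.0114, weight P(X=0) = 3/10
  P(Y|X=1) = (5/14, 3/7, 3/14), H(Y|X=1) = 1.0609, weight P(X=1) = 7/10
H(Y|X) = 1.0461 nats

H(X) + H(Y|X) = 0.6109 + 1.0461 = 1.6569 nats

Both sides equal 1.6569 nats. ✓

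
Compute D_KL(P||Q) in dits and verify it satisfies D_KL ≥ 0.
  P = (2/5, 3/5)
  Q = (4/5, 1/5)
0.1659 dits

KL divergence satisfies the Gibbs inequality: D_KL(P||Q) ≥ 0 for all distributions P, Q.

D_KL(P||Q) = Σ p(x) log(p(x)/q(x))
Term by term:
  x=0: 2/5 × log_10[(2/5)/(4/5)] = -0.1204
  x=1: 3/5 × log_10[(3/5)/(1/5)] = 0.2863
D_KL(P||Q) = 0.1659 dits

D_KL(P||Q) = 0.1659 ≥ 0 ✓

This non-negativity is a fundamental property: relative entropy cannot be negative because it measures how different Q is from P.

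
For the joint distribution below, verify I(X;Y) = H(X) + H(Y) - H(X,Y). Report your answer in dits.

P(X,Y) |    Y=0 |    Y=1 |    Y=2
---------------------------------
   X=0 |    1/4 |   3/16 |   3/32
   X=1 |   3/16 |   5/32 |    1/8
I(X;Y) = 0.0027 dits

Mutual information has multiple equivalent forms:
- I(X;Y) = H(X) - H(X|Y)
- I(X;Y) = H(Y) - H(Y|X)
- I(X;Y) = H(X) + H(Y) - H(X,Y)

Computing all quantities:
H(X) = 0.3002, H(Y) = 0.4609, H(X,Y) = 0.7584
H(X|Y) = 0.2975, H(Y|X) = 0.4582

Verification:
H(X) - H(X|Y) = 0.3002 - 0.2975 = 0.0027
H(Y) - H(Y|X) = 0.4609 - 0.4582 = 0.0027
H(X) + H(Y) - H(X,Y) = 0.3002 + 0.4609 - 0.7584 = 0.0027

All forms give I(X;Y) = 0.0027 dits. ✓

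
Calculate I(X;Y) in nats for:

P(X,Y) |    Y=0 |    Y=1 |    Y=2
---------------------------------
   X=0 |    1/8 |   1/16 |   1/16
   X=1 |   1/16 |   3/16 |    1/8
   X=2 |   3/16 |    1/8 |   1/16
0.0637 nats

Mutual information: I(X;Y) = H(X) + H(Y) - H(X,Y)

Marginals:
P(X) = (1/4, 3/8, 3/8), H(X) = 1.0822 nats
P(Y) = (3/8, 3/8, 1/4), H(Y) = 1.0822 nats

Joint entropy: H(X,Y) = 2.1007 nats

I(X;Y) = 1.0822 + 1.0822 - 2.1007 = 0.0637 nats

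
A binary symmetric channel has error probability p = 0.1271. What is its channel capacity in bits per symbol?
0.4506 bits

For a binary symmetric channel (BSC) with error probability p:
Capacity C = 1 - H(p) bits per symbol

where H(p) = -p log₂(p) - (1-p) log₂(1-p) is the binary entropy function.

H(0.1271) = 0.5494 bits
C = 1 - 0.5494 = 0.4506 bits per symbol

This means we can reliably transmit up to 0.4506 bits of information per channel use.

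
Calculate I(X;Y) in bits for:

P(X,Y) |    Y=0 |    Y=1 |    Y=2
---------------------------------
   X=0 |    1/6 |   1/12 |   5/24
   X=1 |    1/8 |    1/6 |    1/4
0.0225 bits

Mutual information: I(X;Y) = H(X) + H(Y) - H(X,Y)

Marginals:
P(X) = (11/24, 13/24), H(X) = 0.9950 bits
P(Y) = (7/24, 1/4, 11/24), H(Y) = 1.5343 bits

Joint entropy: H(X,Y) = 2.5069 bits

I(X;Y) = 0.9950 + 1.5343 - 2.5069 = 0.0225 bits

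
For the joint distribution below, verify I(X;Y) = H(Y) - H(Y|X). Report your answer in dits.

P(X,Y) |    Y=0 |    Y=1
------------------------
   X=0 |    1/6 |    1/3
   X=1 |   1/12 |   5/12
I(X;Y) = 0.0082 dits

Mutual information has multiple equivalent forms:
- I(X;Y) = H(X) - H(X|Y)
- I(X;Y) = H(Y) - H(Y|X)
- I(X;Y) = H(X) + H(Y) - H(X,Y)

Computing all quantities:
H(X) = 0.3010, H(Y) = 0.2442, H(X,Y) = 0.5371
H(X|Y) = 0.2929, H(Y|X) = 0.2361

Verification:
H(X) - H(X|Y) = 0.3010 - 0.2929 = 0.0082
H(Y) - H(Y|X) = 0.2442 - 0.2361 = 0.0082
H(X) + H(Y) - H(X,Y) = 0.3010 + 0.2442 - 0.5371 = 0.0082

All forms give I(X;Y) = 0.0082 dits. ✓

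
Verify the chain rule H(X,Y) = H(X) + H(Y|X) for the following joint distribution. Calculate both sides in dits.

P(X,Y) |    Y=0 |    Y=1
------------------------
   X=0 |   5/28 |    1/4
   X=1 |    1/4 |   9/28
H(X,Y) = 0.5931, H(X) = 0.2966, H(Y|X) = 0.2965 (all in dits)

Chain rule: H(X,Y) = H(X) + H(Y|X)

Left side — joint entropy directly:
H(X,Y) = -Σ p(x,y) log p(x,y) = 0.5931 dits

Right side — compute H(Y|X) from the conditional distributions:
P(X) = (3/7, 4/7), so H(X) = 0.2966 dits
H(Y|X) = Σ_x P(X=x) · H(Y|X=x):
  P(Y|X=0) = (5/12, 7/12), H(Y|X=0) = 0.2950, weight P(X=0) = 3/7
  P(Y|X=1) = (7/16, 9/16), H(Y|X=1) = 0.2976, weight P(X=1) = 4/7
H(Y|X) = 0.2965 dits

H(X) + H(Y|X) = 0.2966 + 0.2965 = 0.5931 dits

Both sides equal 0.5931 dits. ✓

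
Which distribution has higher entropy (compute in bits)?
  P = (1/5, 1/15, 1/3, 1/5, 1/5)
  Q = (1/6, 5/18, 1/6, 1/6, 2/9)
Q

Computing entropies in bits:
H(P) = 2.1819
H(Q) = 2.2880

Distribution Q has higher entropy.

Intuition: The distribution closer to uniform (more spread out) has higher entropy.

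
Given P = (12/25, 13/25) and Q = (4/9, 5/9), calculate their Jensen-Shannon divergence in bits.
0.0009 bits

Jensen-Shannon divergence is:
JSD(P||Q) = 0.5 × D_KL(P||M) + 0.5 × D_KL(Q||M)
where M = 0.5 × (P + Q) is the mixture distribution.

M = 0.5 × (12/25, 13/25) + 0.5 × (4/9, 5/9) = (0.462222, 0.537778)

D_KL(P||M) = 0.0009 bits
D_KL(Q||M) = 0.0009 bits

JSD(P||Q) = 0.5 × 0.0009 + 0.5 × 0.0009 = 0.0009 bits

Unlike KL divergence, JSD is symmetric and bounded: 0 ≤ JSD ≤ log(2).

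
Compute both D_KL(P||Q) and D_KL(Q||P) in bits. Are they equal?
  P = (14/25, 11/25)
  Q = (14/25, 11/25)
D_KL(P||Q) = 0.0000, D_KL(Q||P) = 0.0000

KL divergence is not symmetric: D_KL(P||Q) ≠ D_KL(Q||P) in general.

D_KL(P||Q) = 0.0000 bits
D_KL(Q||P) = 0.0000 bits

In this case they happen to be equal (to 4 decimal places).

This asymmetry is why KL divergence is not a true distance metric.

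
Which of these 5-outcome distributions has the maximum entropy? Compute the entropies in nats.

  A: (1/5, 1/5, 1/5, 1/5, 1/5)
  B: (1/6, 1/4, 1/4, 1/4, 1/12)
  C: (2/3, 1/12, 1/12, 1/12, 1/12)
A

For a discrete distribution over n outcomes, entropy is maximized by the uniform distribution.

Computing entropies:
H(A) = 1.6094 nats
H(B) = 1.5454 nats
H(C) = 1.0986 nats

The uniform distribution (where all probabilities equal 1/5) achieves the maximum entropy of log_e(5) = 1.6094 nats.

Distribution A has the highest entropy.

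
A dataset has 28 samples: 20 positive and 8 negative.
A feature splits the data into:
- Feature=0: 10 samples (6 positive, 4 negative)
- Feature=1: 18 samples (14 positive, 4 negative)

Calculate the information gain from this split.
0.0251 bits

Information Gain = H(Y) - H(Y|Feature)

Before split:
P(positive) = 20/28 = 0.7143
H(Y) = 0.8631 bits

After split:
Feature=0: H = 0.9710 bits (weight = 10/28)
Feature=1: H = 0.7642 bits (weight = 18/28)
H(Y|Feature) = (10/28)×0.9710 + (18/28)×0.7642 = 0.8380 bits

Information Gain = 0.8631 - 0.8380 = 0.0251 bits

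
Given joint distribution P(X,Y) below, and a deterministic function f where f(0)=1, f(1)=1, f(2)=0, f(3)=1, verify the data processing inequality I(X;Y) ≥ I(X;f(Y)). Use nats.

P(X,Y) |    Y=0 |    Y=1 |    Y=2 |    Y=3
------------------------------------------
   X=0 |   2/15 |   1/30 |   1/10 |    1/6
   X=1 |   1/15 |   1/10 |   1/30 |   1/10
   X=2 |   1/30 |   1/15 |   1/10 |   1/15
I(X;Y) = 0.0732, I(X;f(Y)) = 0.0281, inequality holds: 0.0732 ≥ 0.0281

Data Processing Inequality: For any Markov chain X → Y → Z, we have I(X;Y) ≥ I(X;Z).

Here Z = f(Y) is a deterministic function of Y, forming X → Y → Z.

Original I(X;Y) = 0.0732 nats

After applying f:
P(X,Z) where Z=f(Y):
- P(X,Z=0) = P(X,Y=2)
- P(X,Z=1) = P(X,Y=0) + P(X,Y=1) + P(X,Y=3)

I(X;Z) = I(X;f(Y)) = 0.0281 nats

Verification: 0.0732 ≥ 0.0281 ✓

Information cannot be created by processing; the function f can only lose information about X.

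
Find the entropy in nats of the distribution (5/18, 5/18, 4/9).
1.0720 nats

Shannon entropy is H(X) = -Σ p(x) log p(x).

For P = (5/18, 5/18, 4/9):
H = -5/18 × log_e(5/18) -5/18 × log_e(5/18) -4/9 × log_e(4/9)
H = 1.0720 nats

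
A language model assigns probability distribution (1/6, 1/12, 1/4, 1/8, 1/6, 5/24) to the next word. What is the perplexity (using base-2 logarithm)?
5.6838

Perplexity is 2^H (or exp(H) for natural log).

First, H = -Σ p log p = 2.5069 bits
Perplexity = 2^2.5069 = 5.6838

Interpretation: The model's uncertainty is equivalent to choosing uniformly among 5.7 options.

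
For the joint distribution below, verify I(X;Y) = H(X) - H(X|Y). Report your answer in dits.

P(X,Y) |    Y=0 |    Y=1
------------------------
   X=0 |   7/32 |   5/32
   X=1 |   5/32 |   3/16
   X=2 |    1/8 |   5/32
I(X;Y) = 0.0036 dits

Mutual information has multiple equivalent forms:
- I(X;Y) = H(X) - H(X|Y)
- I(X;Y) = H(Y) - H(Y|X)
- I(X;Y) = H(X) + H(Y) - H(X,Y)

Computing all quantities:
H(X) = 0.4741, H(Y) = 0.3010, H(X,Y) = 0.7715
H(X|Y) = 0.4705, H(Y|X) = 0.2974

Verification:
H(X) - H(X|Y) = 0.4741 - 0.4705 = 0.0036
H(Y) - H(Y|X) = 0.3010 - 0.2974 = 0.0036
H(X) + H(Y) - H(X,Y) = 0.4741 + 0.3010 - 0.7715 = 0.0036

All forms give I(X;Y) = 0.0036 dits. ✓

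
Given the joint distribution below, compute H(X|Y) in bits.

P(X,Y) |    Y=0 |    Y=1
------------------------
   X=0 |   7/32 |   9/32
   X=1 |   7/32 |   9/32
1.0000 bits

Using the chain rule: H(X|Y) = H(X,Y) - H(Y)

First, compute H(X,Y) = 1.9887 bits

Marginal P(Y) = (7/16, 9/16)
H(Y) = 0.9887 bits

H(X|Y) = H(X,Y) - H(Y) = 1.9887 - 0.9887 = 1.0000 bits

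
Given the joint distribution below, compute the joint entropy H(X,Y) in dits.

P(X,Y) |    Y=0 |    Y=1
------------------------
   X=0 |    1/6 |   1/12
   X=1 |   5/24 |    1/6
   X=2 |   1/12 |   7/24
0.7372 dits

Joint entropy is H(X,Y) = -Σ_{x,y} p(x,y) log p(x,y).

Summing over all non-zero entries:
H(X,Y) = -[1/6·log_10(1/6) + 1/12·log_10(1/12) + 5/24·log_10(5/24) + 1/6·log_10(1/6) + 1/12·log_10(1/12) + 7/24·log_10(7/24)]
H(X,Y) = 0.7372 dits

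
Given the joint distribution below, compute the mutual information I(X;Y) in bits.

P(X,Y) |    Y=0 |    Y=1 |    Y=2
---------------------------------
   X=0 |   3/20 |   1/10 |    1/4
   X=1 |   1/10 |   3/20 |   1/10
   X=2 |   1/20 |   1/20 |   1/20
0.0456 bits

Mutual information: I(X;Y) = H(X) + H(Y) - H(X,Y)

Marginals:
P(X) = (1/2, 7/20, 3/20), H(X) = 1.4406 bits
P(Y) = (3/10, 3/10, 2/5), H(Y) = 1.5710 bits

Joint entropy: H(X,Y) = 2.9660 bits

I(X;Y) = 1.4406 + 1.5710 - 2.9660 = 0.0456 bits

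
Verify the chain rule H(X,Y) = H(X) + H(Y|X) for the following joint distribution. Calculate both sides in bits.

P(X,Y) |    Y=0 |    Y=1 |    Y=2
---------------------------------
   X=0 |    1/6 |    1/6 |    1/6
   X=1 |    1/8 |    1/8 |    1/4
H(X,Y) = 2.5425, H(X) = 1.0000, H(Y|X) = 1.5425 (all in bits)

Chain rule: H(X,Y) = H(X) + H(Y|X)

Left side — joint entropy directly:
H(X,Y) = -Σ p(x,y) log p(x,y) = 2.5425 bits

Right side — compute H(Y|X) from the conditional distributions:
P(X) = (1/2, 1/2), so H(X) = 1.0000 bits
H(Y|X) = Σ_x P(X=x) · H(Y|X=x):
  P(Y|X=0) = (1/3, 1/3, 1/3), H(Y|X=0) = 1.5850, weight P(X=0) = 1/2
  P(Y|X=1) = (1/4, 1/4, 1/2), H(Y|X=1) = 1.5000, weight P(X=1) = 1/2
H(Y|X) = 1.5425 bits

H(X) + H(Y|X) = 1.0000 + 1.5425 = 2.5425 bits

Both sides equal 2.5425 bits. ✓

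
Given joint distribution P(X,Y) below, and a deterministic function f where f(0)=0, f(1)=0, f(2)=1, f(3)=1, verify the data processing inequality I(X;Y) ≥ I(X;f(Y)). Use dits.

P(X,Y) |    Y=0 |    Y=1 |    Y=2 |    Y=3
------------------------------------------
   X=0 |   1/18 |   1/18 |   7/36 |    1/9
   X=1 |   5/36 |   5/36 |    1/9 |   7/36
I(X;Y) = 0.0200, I(X;f(Y)) = 0.0100, inequality holds: 0.0200 ≥ 0.0100

Data Processing Inequality: For any Markov chain X → Y → Z, we have I(X;Y) ≥ I(X;Z).

Here Z = f(Y) is a deterministic function of Y, forming X → Y → Z.

Original I(X;Y) = 0.0200 dits

After applying f:
P(X,Z) where Z=f(Y):
- P(X,Z=0) = P(X,Y=0) + P(X,Y=1)
- P(X,Z=1) = P(X,Y=2) + P(X,Y=3)

I(X;Z) = I(X;f(Y)) = 0.0100 dits

Verification: 0.0200 ≥ 0.0100 ✓

Information cannot be created by processing; the function f can only lose information about X.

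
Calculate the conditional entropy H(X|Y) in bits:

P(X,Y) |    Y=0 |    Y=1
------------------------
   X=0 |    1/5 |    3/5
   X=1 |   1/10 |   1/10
0.6897 bits

Using the chain rule: H(X|Y) = H(X,Y) - H(Y)

First, compute H(X,Y) = 1.5710 bits

Marginal P(Y) = (3/10, 7/10)
H(Y) = 0.8813 bits

H(X|Y) = H(X,Y) - H(Y) = 1.5710 - 0.8813 = 0.6897 bits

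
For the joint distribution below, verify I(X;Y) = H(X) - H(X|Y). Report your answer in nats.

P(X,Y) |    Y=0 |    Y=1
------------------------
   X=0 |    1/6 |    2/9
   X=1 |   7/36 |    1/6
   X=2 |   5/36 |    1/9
I(X;Y) = 0.0066 nats

Mutual information has multiple equivalent forms:
- I(X;Y) = H(X) - H(X|Y)
- I(X;Y) = H(Y) - H(Y|X)
- I(X;Y) = H(X) + H(Y) - H(X,Y)

Computing all quantities:
H(X) = 1.0817, H(Y) = 0.6931, H(X,Y) = 1.7682
H(X|Y) = 1.0751, H(Y|X) = 0.6865

Verification:
H(X) - H(X|Y) = 1.0817 - 1.0751 = 0.0066
H(Y) - H(Y|X) = 0.6931 - 0.6865 = 0.0066
H(X) + H(Y) - H(X,Y) = 1.0817 + 0.6931 - 1.7682 = 0.0066

All forms give I(X;Y) = 0.0066 nats. ✓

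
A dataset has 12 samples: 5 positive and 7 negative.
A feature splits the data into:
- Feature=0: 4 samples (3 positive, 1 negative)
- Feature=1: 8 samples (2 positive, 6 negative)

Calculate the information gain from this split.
0.1686 bits

Information Gain = H(Y) - H(Y|Feature)

Before split:
P(positive) = 5/12 = 0.4167
H(Y) = 0.9799 bits

After split:
Feature=0: H = 0.8113 bits (weight = 4/12)
Feature=1: H = 0.8113 bits (weight = 8/12)
H(Y|Feature) = (4/12)×0.8113 + (8/12)×0.8113 = 0.8113 bits

Information Gain = 0.9799 - 0.8113 = 0.1686 bits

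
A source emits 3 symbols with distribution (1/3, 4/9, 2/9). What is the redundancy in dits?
0.0164 dits

Redundancy measures how far a source is from maximum entropy:
R = H_max - H(X)

Maximum entropy for 3 symbols: H_max = log_10(3) = 0.4771 dits
Actual entropy: H(X) = 0.4607 dits
Redundancy: R = 0.4771 - 0.4607 = 0.0164 dits

This redundancy represents potential for compression: the source could be compressed by 0.0164 dits per symbol.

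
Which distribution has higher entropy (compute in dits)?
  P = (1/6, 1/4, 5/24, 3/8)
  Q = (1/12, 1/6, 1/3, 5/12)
P

Computing entropies in dits:
H(P) = 0.5819
H(Q) = 0.5371

Distribution P has higher entropy.

Intuition: The distribution closer to uniform (more spread out) has higher entropy.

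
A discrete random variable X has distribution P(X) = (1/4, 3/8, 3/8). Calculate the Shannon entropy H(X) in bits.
1.5613 bits

Shannon entropy is H(X) = -Σ p(x) log p(x).

For P = (1/4, 3/8, 3/8):
H = -1/4 × log_2(1/4) -3/8 × log_2(3/8) -3/8 × log_2(3/8)
H = 1.5613 bits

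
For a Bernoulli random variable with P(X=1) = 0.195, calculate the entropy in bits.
0.7118 bits

The binary entropy function is:
H(p) = -p log(p) - (1-p) log(1-p)

H(0.195) = -0.195 × log_2(0.195) - 0.805 × log_2(0.805)
H(0.195) = 0.7118 bits

Note: Binary entropy is maximized at p=0.5 (H=1 bit) and minimized at p=0 or p=1 (H=0).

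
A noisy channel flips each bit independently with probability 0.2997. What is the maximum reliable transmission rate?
0.1191 bits

For a binary symmetric channel (BSC) with error probability p:
Capacity C = 1 - H(p) bits per symbol

where H(p) = -p log₂(p) - (1-p) log₂(1-p) is the binary entropy function.

H(0.2997) = 0.8809 bits
C = 1 - 0.8809 = 0.1191 bits per symbol

This means we can reliably transmit up to 0.1191 bits of information per channel use.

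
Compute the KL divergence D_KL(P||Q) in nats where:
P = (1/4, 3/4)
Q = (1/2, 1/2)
0.1308 nats

KL divergence: D_KL(P||Q) = Σ p(x) log(p(x)/q(x))

Computing term by term:
  x=0: 1/4 × log_e[(1/4)/(1/2)] = 1/4 × -0.6931 = -0.1733
  x=1: 3/4 × log_e[(3/4)/(1/2)] = 3/4 × 0.4055 = 0.3041

D_KL(P||Q) = 0.1308 nats

Note: KL divergence is always non-negative and equals 0 iff P = Q.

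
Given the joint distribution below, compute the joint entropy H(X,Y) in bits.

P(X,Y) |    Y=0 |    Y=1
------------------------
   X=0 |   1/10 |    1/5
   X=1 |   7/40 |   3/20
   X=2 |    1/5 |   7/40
2.5516 bits

Joint entropy is H(X,Y) = -Σ_{x,y} p(x,y) log p(x,y).

Summing over all non-zero entries:
H(X,Y) = -[1/10·log_2(1/10) + 1/5·log_2(1/5) + 7/40·log_2(7/40) + 3/20·log_2(3/20) + 1/5·log_2(1/5) + 7/40·log_2(7/40)]
H(X,Y) = 2.5516 bits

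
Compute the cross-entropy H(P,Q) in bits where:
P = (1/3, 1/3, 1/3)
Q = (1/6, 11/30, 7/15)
1.7107 bits

Cross-entropy: H(P,Q) = -Σ p(x) log q(x)

Alternatively: H(P,Q) = H(P) + D_KL(P||Q)
H(P) = 1.5850 bits
D_KL(P||Q) = 0.1257 bits

H(P,Q) = 1.5850 + 0.1257 = 1.7107 bits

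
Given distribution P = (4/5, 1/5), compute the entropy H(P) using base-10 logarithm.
0.2173 dits

Shannon entropy is H(X) = -Σ p(x) log p(x).

For P = (4/5, 1/5):
H = -4/5 × log_10(4/5) -1/5 × log_10(1/5)
H = 0.2173 dits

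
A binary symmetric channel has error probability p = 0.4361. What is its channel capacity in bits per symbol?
0.0118 bits

For a binary symmetric channel (BSC) with error probability p:
Capacity C = 1 - H(p) bits per symbol

where H(p) = -p log₂(p) - (1-p) log₂(1-p) is the binary entropy function.

H(0.4361) = 0.9882 bits
C = 1 - 0.9882 = 0.0118 bits per symbol

This means we can reliably transmit up to 0.0118 bits of information per channel use.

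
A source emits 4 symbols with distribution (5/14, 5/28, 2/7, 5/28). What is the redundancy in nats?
0.0454 nats

Redundancy measures how far a source is from maximum entropy:
R = H_max - H(X)

Maximum entropy for 4 symbols: H_max = log_e(4) = 1.3863 nats
Actual entropy: H(X) = 1.3409 nats
Redundancy: R = 1.3863 - 1.3409 = 0.0454 nats

This redundancy represents potential for compression: the source could be compressed by 0.0454 nats per symbol.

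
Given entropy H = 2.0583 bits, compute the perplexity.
4.1650

Perplexity is 2^H (or exp(H) for natural log).

H = 2.0583 bits
Perplexity = 2^2.0583 = 4.1650

Interpretation: The model's uncertainty is equivalent to choosing uniformly among 4.2 options.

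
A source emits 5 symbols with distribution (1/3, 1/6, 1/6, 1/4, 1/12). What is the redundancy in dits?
0.0401 dits

Redundancy measures how far a source is from maximum entropy:
R = H_max - H(X)

Maximum entropy for 5 symbols: H_max = log_10(5) = 0.6990 dits
Actual entropy: H(X) = 0.6589 dits
Redundancy: R = 0.6990 - 0.6589 = 0.0401 dits

This redundancy represents potential for compression: the source could be compressed by 0.0401 dits per symbol.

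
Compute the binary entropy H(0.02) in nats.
0.0980 nats

The binary entropy function is:
H(p) = -p log(p) - (1-p) log(1-p)

H(0.02) = -0.02 × log_e(0.02) - 0.98 × log_e(0.98)
H(0.02) = 0.0980 nats

Note: Binary entropy is maximized at p=0.5 (H=1 bit) and minimized at p=0 or p=1 (H=0).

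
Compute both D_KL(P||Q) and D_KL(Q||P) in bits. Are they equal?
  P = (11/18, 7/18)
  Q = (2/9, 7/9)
D_KL(P||Q) = 0.5030, D_KL(Q||P) = 0.4535

KL divergence is not symmetric: D_KL(P||Q) ≠ D_KL(Q||P) in general.

D_KL(P||Q) = 0.5030 bits
D_KL(Q||P) = 0.4535 bits

No, they are not equal!

This asymmetry is why KL divergence is not a true distance metric.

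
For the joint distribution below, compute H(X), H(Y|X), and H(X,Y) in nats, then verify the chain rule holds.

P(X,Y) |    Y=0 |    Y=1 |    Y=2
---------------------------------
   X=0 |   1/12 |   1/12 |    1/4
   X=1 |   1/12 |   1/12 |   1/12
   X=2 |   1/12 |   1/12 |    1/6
H(X,Y) = 2.0947, H(X) = 1.0776, H(Y|X) = 1.0172 (all in nats)

Chain rule: H(X,Y) = H(X) + H(Y|X)

Left side — joint entropy directly:
H(X,Y) = -Σ p(x,y) log p(x,y) = 2.0947 nats

Right side — compute H(Y|X) from the conditional distributions:
P(X) = (5/12, 1/4, 1/3), so H(X) = 1.0776 nats
H(Y|X) = Σ_x P(X=x) · H(Y|X=x):
  P(Y|X=0) = (1/5, 1/5, 3/5), H(Y|X=0) = 0.9503, weight P(X=0) = 5/12
  P(Y|X=1) = (1/3, 1/3, 1/3), H(Y|X=1) = 1.0986, weight P(X=1) = 1/4
  P(Y|X=2) = (1/4, 1/4, 1/2), H(Y|X=2) = 1.0397, weight P(X=2) = 1/3
H(Y|X) = 1.0172 nats

H(X) + H(Y|X) = 1.0776 + 1.0172 = 2.0947 nats

Both sides equal 2.0947 nats. ✓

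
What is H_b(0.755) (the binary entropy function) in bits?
0.8033 bits

The binary entropy function is:
H(p) = -p log(p) - (1-p) log(1-p)

H(0.755) = -0.755 × log_2(0.755) - 0.245 × log_2(0.245)
H(0.755) = 0.8033 bits

Note: Binary entropy is maximized at p=0.5 (H=1 bit) and minimized at p=0 or p=1 (H=0).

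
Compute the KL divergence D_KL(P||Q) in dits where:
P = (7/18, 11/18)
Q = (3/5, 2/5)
0.0392 dits

KL divergence: D_KL(P||Q) = Σ p(x) log(p(x)/q(x))

Computing term by term:
  x=0: 7/18 × log_10[(7/18)/(3/5)] = 7/18 × -0.1883 = -0.0732
  x=1: 11/18 × log_10[(11/18)/(2/5)] = 11/18 × 0.1841 = 0.1125

D_KL(P||Q) = 0.0392 dits

Note: KL divergence is always non-negative and equals 0 iff P = Q.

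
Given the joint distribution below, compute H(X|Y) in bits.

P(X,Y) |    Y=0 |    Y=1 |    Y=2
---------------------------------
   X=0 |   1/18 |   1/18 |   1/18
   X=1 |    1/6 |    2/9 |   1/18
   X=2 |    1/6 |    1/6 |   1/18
1.4523 bits

Using the chain rule: H(X|Y) = H(X,Y) - H(Y)

First, compute H(X,Y) = 2.9330 bits

Marginal P(Y) = (7/18, 4/9, 1/6)
H(Y) = 1.4807 bits

H(X|Y) = H(X,Y) - H(Y) = 2.9330 - 1.4807 = 1.4523 bits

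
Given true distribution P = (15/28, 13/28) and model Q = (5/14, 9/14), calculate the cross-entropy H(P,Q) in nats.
0.7567 nats

Cross-entropy: H(P,Q) = -Σ p(x) log q(x)

Alternatively: H(P,Q) = H(P) + D_KL(P||Q)
H(P) = 0.6906 nats
D_KL(P||Q) = 0.0661 nats

H(P,Q) = 0.6906 + 0.0661 = 0.7567 nats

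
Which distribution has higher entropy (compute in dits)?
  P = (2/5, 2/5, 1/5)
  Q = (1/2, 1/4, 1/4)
P

Computing entropies in dits:
H(P) = 0.4581
H(Q) = 0.4515

Distribution P has higher entropy.

Intuition: The distribution closer to uniform (more spread out) has higher entropy.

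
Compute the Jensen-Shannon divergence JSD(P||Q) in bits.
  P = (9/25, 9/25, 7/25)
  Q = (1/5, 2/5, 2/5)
0.0252 bits

Jensen-Shannon divergence is:
JSD(P||Q) = 0.5 × D_KL(P||M) + 0.5 × D_KL(Q||M)
where M = 0.5 × (P + Q) is the mixture distribution.

M = 0.5 × (9/25, 9/25, 7/25) + 0.5 × (1/5, 2/5, 2/5) = (7/25, 0.38, 0.34)

D_KL(P||M) = 0.0240 bits
D_KL(Q||M) = 0.0263 bits

JSD(P||Q) = 0.5 × 0.0240 + 0.5 × 0.0263 = 0.0252 bits

Unlike KL divergence, JSD is symmetric and bounded: 0 ≤ JSD ≤ log(2).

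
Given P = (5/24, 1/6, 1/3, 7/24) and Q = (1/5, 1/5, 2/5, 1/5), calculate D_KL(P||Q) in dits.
0.0119 dits

KL divergence: D_KL(P||Q) = Σ p(x) log(p(x)/q(x))

Computing term by term:
  x=0: 5/24 × log_10[(5/24)/(1/5)] = 5/24 × 0.0177 = 0.0037
  x=1: 1/6 × log_10[(1/6)/(1/5)] = 1/6 × -0.0792 = -0.0132
  x=2: 1/3 × log_10[(1/3)/(2/5)] = 1/3 × -0.0792 = -0.0264
  x=3: 7/24 × log_10[(7/24)/(1/5)] = 7/24 × 0.1639 = 0.0478

D_KL(P||Q) = 0.0119 dits

Note: KL divergence is always non-negative and equals 0 iff P = Q.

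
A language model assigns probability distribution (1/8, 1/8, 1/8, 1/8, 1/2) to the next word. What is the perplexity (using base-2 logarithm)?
4.0000

Perplexity is 2^H (or exp(H) for natural log).

First, H = -Σ p log p = 2.0000 bits
Perplexity = 2^2.0000 = 4.0000

Interpretation: The model's uncertainty is equivalent to choosing uniformly among 4.0 options.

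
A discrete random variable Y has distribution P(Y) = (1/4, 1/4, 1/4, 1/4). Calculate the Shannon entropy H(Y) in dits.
0.6021 dits

Shannon entropy is H(X) = -Σ p(x) log p(x).

For P = (1/4, 1/4, 1/4, 1/4):
H = -1/4 × log_10(1/4) -1/4 × log_10(1/4) -1/4 × log_10(1/4) -1/4 × log_10(1/4)
H = 0.6021 dits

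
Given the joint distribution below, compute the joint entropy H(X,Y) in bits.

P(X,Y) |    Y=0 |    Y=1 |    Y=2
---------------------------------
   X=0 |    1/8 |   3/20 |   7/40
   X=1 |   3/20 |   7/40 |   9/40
2.5604 bits

Joint entropy is H(X,Y) = -Σ_{x,y} p(x,y) log p(x,y).

Summing over all non-zero entries:
H(X,Y) = -[1/8·log_2(1/8) + 3/20·log_2(3/20) + 7/40·log_2(7/40) + 3/20·log_2(3/20) + 7/40·log_2(7/40) + 9/40·log_2(9/40)]
H(X,Y) = 2.5604 bits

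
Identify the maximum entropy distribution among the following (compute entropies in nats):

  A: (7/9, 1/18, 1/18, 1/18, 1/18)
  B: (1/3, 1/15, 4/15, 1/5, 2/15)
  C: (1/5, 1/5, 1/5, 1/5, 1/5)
C

For a discrete distribution over n outcomes, entropy is maximized by the uniform distribution.

Computing entropies:
H(A) = 0.8378 nats
H(B) = 1.4898 nats
H(C) = 1.6094 nats

The uniform distribution (where all probabilities equal 1/5) achieves the maximum entropy of log_e(5) = 1.6094 nats.

Distribution C has the highest entropy.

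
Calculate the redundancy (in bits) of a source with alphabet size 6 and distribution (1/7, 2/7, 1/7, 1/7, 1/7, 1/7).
0.0633 bits

Redundancy measures how far a source is from maximum entropy:
R = H_max - H(X)

Maximum entropy for 6 symbols: H_max = log_2(6) = 2.5850 bits
Actual entropy: H(X) = 2.5216 bits
Redundancy: R = 2.5850 - 2.5216 = 0.0633 bits

This redundancy represents potential for compression: the source could be compressed by 0.0633 bits per symbol.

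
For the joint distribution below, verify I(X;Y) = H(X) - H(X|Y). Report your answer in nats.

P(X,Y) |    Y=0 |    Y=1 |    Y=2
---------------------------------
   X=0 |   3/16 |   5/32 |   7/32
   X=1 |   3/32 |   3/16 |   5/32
I(X;Y) = 0.0148 nats

Mutual information has multiple equivalent forms:
- I(X;Y) = H(X) - H(X|Y)
- I(X;Y) = H(Y) - H(Y|X)
- I(X;Y) = H(X) + H(Y) - H(X,Y)

Computing all quantities:
H(X) = 0.6853, H(Y) = 1.0916, H(X,Y) = 1.7622
H(X|Y) = 0.6706, H(Y|X) = 1.0769

Verification:
H(X) - H(X|Y) = 0.6853 - 0.6706 = 0.0148
H(Y) - H(Y|X) = 1.0916 - 1.0769 = 0.0148
H(X) + H(Y) - H(X,Y) = 0.6853 + 1.0916 - 1.7622 = 0.0148

All forms give I(X;Y) = 0.0148 nats. ✓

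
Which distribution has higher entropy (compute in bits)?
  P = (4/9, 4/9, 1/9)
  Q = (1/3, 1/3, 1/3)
Q

Computing entropies in bits:
H(P) = 1.3921
H(Q) = 1.5850

Distribution Q has higher entropy.

Intuition: The distribution closer to uniform (more spread out) has higher entropy.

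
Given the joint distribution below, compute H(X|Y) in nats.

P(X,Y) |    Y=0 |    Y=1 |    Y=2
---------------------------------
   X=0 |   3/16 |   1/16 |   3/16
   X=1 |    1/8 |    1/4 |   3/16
0.6266 nats

Using the chain rule: H(X|Y) = H(X,Y) - H(Y)

First, compute H(X,Y) = 1.7214 nats

Marginal P(Y) = (5/16, 5/16, 3/8)
H(Y) = 1.0948 nats

H(X|Y) = H(X,Y) - H(Y) = 1.7214 - 1.0948 = 0.6266 nats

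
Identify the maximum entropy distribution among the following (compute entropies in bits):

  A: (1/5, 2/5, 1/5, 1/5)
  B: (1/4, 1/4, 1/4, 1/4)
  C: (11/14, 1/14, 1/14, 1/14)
B

For a discrete distribution over n outcomes, entropy is maximized by the uniform distribution.

Computing entropies:
H(A) = 1.9219 bits
H(B) = 2.0000 bits
H(C) = 1.0892 bits

The uniform distribution (where all probabilities equal 1/4) achieves the maximum entropy of log_2(4) = 2.0000 bits.

Distribution B has the highest entropy.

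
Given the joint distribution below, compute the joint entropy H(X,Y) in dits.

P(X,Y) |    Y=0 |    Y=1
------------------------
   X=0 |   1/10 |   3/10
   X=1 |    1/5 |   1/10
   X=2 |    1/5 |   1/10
0.7365 dits

Joint entropy is H(X,Y) = -Σ_{x,y} p(x,y) log p(x,y).

Summing over all non-zero entries:
H(X,Y) = -[1/10·log_10(1/10) + 3/10·log_10(3/10) + 1/5·log_10(1/5) + 1/10·log_10(1/10) + 1/5·log_10(1/5) + 1/10·log_10(1/10)]
H(X,Y) = 0.7365 dits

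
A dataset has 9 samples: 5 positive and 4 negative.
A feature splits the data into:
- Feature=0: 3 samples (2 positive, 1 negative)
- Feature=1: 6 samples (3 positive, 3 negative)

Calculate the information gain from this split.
0.0183 bits

Information Gain = H(Y) - H(Y|Feature)

Before split:
P(positive) = 5/9 = 0.5556
H(Y) = 0.9911 bits

After split:
Feature=0: H = 0.9183 bits (weight = 3/9)
Feature=1: H = 1.0000 bits (weight = 6/9)
H(Y|Feature) = (3/9)×0.9183 + (6/9)×1.0000 = 0.9728 bits

Information Gain = 0.9911 - 0.9728 = 0.0183 bits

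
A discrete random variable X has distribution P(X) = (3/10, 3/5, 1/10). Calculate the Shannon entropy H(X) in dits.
0.3900 dits

Shannon entropy is H(X) = -Σ p(x) log p(x).

For P = (3/10, 3/5, 1/10):
H = -3/10 × log_10(3/10) -3/5 × log_10(3/5) -1/10 × log_10(1/10)
H = 0.3900 dits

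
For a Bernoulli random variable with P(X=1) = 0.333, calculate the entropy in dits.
0.2763 dits

The binary entropy function is:
H(p) = -p log(p) - (1-p) log(1-p)

H(0.333) = -0.333 × log_10(0.333) - 0.667 × log_10(0.667)
H(0.333) = 0.2763 dits

Note: Binary entropy is maximized at p=0.5 (H=1 bit) and minimized at p=0 or p=1 (H=0).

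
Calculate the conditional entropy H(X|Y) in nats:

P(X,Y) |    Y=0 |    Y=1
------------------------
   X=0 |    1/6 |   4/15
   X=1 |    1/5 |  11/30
0.6837 nats

Using the chain rule: H(X|Y) = H(X,Y) - H(Y)

First, compute H(X,Y) = 1.3409 nats

Marginal P(Y) = (11/30, 19/30)
H(Y) = 0.6572 nats

H(X|Y) = H(X,Y) - H(Y) = 1.3409 - 0.6572 = 0.6837 nats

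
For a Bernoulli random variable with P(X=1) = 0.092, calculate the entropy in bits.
0.4431 bits

The binary entropy function is:
H(p) = -p log(p) - (1-p) log(1-p)

H(0.092) = -0.092 × log_2(0.092) - 0.908 × log_2(0.908)
H(0.092) = 0.4431 bits

Note: Binary entropy is maximized at p=0.5 (H=1 bit) and minimized at p=0 or p=1 (H=0).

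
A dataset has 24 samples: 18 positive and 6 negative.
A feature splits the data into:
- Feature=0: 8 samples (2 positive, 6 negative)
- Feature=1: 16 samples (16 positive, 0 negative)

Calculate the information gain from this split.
0.5409 bits

Information Gain = H(Y) - H(Y|Feature)

Before split:
P(positive) = 18/24 = 0.7500
H(Y) = 0.8113 bits

After split:
Feature=0: H = 0.8113 bits (weight = 8/24)
Feature=1: H = 0.0000 bits (weight = 16/24)
H(Y|Feature) = (8/24)×0.8113 + (16/24)×0.0000 = 0.2704 bits

Information Gain = 0.8113 - 0.2704 = 0.5409 bits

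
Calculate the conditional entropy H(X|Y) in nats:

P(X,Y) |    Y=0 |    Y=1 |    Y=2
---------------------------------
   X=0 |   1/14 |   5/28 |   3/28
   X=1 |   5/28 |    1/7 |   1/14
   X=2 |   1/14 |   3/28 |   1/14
1.0514 nats

Using the chain rule: H(X|Y) = H(X,Y) - H(Y)

First, compute H(X,Y) = 2.1259 nats

Marginal P(Y) = (9/28, 3/7, 1/4)
H(Y) = 1.0745 nats

H(X|Y) = H(X,Y) - H(Y) = 2.1259 - 1.0745 = 1.0514 nats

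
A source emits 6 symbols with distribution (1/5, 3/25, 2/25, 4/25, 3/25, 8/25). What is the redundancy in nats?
0.1011 nats

Redundancy measures how far a source is from maximum entropy:
R = H_max - H(X)

Maximum entropy for 6 symbols: H_max = log_e(6) = 1.7918 nats
Actual entropy: H(X) = 1.6906 nats
Redundancy: R = 1.7918 - 1.6906 = 0.1011 nats

This redundancy represents potential for compression: the source could be compressed by 0.1011 nats per symbol.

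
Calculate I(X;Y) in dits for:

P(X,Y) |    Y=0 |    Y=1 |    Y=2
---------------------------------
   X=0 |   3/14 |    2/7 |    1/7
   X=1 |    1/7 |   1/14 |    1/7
0.0150 dits

Mutual information: I(X;Y) = H(X) + H(Y) - H(X,Y)

Marginals:
P(X) = (9/14, 5/14), H(X) = 0.2831 dits
P(Y) = (5/14, 5/14, 2/7), H(Y) = 0.4748 dits

Joint entropy: H(X,Y) = 0.7429 dits

I(X;Y) = 0.2831 + 0.4748 - 0.7429 = 0.0150 dits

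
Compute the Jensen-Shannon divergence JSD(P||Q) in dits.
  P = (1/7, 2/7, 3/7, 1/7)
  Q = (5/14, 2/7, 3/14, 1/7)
0.0182 dits

Jensen-Shannon divergence is:
JSD(P||Q) = 0.5 × D_KL(P||M) + 0.5 × D_KL(Q||M)
where M = 0.5 × (P + Q) is the mixture distribution.

M = 0.5 × (1/7, 2/7, 3/7, 1/7) + 0.5 × (5/14, 2/7, 3/14, 1/7) = (1/4, 2/7, 9/28, 1/7)

D_KL(P||M) = 0.0188 dits
D_KL(Q||M) = 0.0176 dits

JSD(P||Q) = 0.5 × 0.0188 + 0.5 × 0.0176 = 0.0182 dits

Unlike KL divergence, JSD is symmetric and bounded: 0 ≤ JSD ≤ log(2).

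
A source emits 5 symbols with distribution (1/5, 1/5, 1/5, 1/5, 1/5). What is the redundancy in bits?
0.0000 bits

Redundancy measures how far a source is from maximum entropy:
R = H_max - H(X)

Maximum entropy for 5 symbols: H_max = log_2(5) = 2.3219 bits
Actual entropy: H(X) = 2.3219 bits
Redundancy: R = 2.3219 - 2.3219 = 0.0000 bits

This redundancy represents potential for compression: the source could be compressed by 0.0000 bits per symbol.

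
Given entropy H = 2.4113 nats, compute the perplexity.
11.1484

Perplexity is e^H (or exp(H) for natural log).

H = 2.4113 nats
Perplexity = e^2.4113 = 11.1484

Interpretation: The model's uncertainty is equivalent to choosing uniformly among 11.1 options.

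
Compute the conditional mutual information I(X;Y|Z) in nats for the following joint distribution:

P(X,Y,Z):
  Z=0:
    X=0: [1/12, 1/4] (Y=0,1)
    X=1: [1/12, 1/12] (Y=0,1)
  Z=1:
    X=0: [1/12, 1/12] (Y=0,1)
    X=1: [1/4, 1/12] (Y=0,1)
0.0306 nats

Conditional mutual information: I(X;Y|Z) = H(X|Z) + H(Y|Z) - H(X,Y|Z)

H(Z) = 0.6931
H(X,Z) = 1.3297 → H(X|Z) = 0.6365
H(Y,Z) = 1.3297 → H(Y|Z) = 0.6365
H(X,Y,Z) = 1.9356 → H(X,Y|Z) = 1.2425

I(X;Y|Z) = 0.6365 + 0.6365 - 1.2425 = 0.0306 nats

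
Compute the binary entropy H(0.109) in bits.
0.4969 bits

The binary entropy function is:
H(p) = -p log(p) - (1-p) log(1-p)

H(0.109) = -0.109 × log_2(0.109) - 0.891 × log_2(0.891)
H(0.109) = 0.4969 bits

Note: Binary entropy is maximized at p=0.5 (H=1 bit) and minimized at p=0 or p=1 (H=0).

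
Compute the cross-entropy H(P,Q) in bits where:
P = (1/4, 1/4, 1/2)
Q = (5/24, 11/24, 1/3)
1.6396 bits

Cross-entropy: H(P,Q) = -Σ p(x) log q(x)

Alternatively: H(P,Q) = H(P) + D_KL(P||Q)
H(P) = 1.5000 bits
D_KL(P||Q) = 0.1396 bits

H(P,Q) = 1.5000 + 0.1396 = 1.6396 bits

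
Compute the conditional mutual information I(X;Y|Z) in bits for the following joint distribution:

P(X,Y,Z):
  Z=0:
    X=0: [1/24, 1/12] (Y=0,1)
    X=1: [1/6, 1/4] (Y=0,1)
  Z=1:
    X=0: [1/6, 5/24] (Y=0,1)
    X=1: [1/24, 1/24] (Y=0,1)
0.0019 bits

Conditional mutual information: I(X;Y|Z) = H(X|Z) + H(Y|Z) - H(X,Y|Z)

H(Z) = 0.9950
H(X,Z) = 1.7307 → H(X|Z) = 0.7357
H(Y,Z) = 1.9713 → H(Y|Z) = 0.9763
H(X,Y,Z) = 2.7050 → H(X,Y|Z) = 1.7100

I(X;Y|Z) = 0.7357 + 0.9763 - 1.7100 = 0.0019 bits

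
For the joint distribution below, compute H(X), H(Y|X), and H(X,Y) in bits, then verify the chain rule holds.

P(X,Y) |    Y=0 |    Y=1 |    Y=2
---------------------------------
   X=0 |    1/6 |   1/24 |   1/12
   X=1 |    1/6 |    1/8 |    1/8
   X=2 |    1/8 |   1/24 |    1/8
H(X,Y) = 3.0425, H(X) = 1.5632, H(Y|X) = 1.4793 (all in bits)

Chain rule: H(X,Y) = H(X) + H(Y|X)

Left side — joint entropy directly:
H(X,Y) = -Σ p(x,y) log p(x,y) = 3.0425 bits

Right side — compute H(Y|X) from the conditional distributions:
P(X) = (7/24, 5/12, 7/24), so H(X) = 1.5632 bits
H(Y|X) = Σ_x P(X=x) · H(Y|X=x):
  P(Y|X=0) = (4/7, 1/7, 2/7), H(Y|X=0) = 1.3788, weight P(X=0) = 7/24
  P(Y|X=1) = (2/5, 3/10, 3/10), H(Y|X=1) = 1.5710, weight P(X=1) = 5/12
  P(Y|X=2) = (3/7, 1/7, 3/7), H(Y|X=2) = 1.4488, weight P(X=2) = 7/24
H(Y|X) = 1.4793 bits

H(X) + H(Y|X) = 1.5632 + 1.4793 = 3.0425 bits

Both sides equal 3.0425 bits. ✓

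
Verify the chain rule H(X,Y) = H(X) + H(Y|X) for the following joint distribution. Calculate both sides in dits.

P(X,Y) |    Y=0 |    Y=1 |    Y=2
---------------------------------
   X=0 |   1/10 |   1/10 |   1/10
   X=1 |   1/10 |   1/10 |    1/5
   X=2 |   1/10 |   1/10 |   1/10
H(X,Y) = 0.9398, H(X) = 0.4729, H(Y|X) = 0.4669 (all in dits)

Chain rule: H(X,Y) = H(X) + H(Y|X)

Left side — joint entropy directly:
H(X,Y) = -Σ p(x,y) log p(x,y) = 0.9398 dits

Right side — compute H(Y|X) from the conditional distributions:
P(X) = (3/10, 2/5, 3/10), so H(X) = 0.4729 dits
H(Y|X) = Σ_x P(X=x) · H(Y|X=x):
  P(Y|X=0) = (1/3, 1/3, 1/3), H(Y|X=0) = 0.4771, weight P(X=0) = 3/10
  P(Y|X=1) = (1/4, 1/4, 1/2), H(Y|X=1) = 0.4515, weight P(X=1) = 2/5
  P(Y|X=2) = (1/3, 1/3, 1/3), H(Y|X=2) = 0.4771, weight P(X=2) = 3/10
H(Y|X) = 0.4669 dits

H(X) + H(Y|X) = 0.4729 + 0.4669 = 0.9398 dits

Both sides equal 0.9398 dits. ✓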